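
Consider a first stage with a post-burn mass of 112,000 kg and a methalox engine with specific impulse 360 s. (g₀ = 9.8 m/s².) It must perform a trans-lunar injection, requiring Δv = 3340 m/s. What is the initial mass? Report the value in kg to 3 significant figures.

v_e = Isp · g₀ = 360 × 9.8 = 3528.0 m/s.
Rocket equation: m₀/m_f = exp(Δv / v_e) = exp(3340 / 3528.0) = exp(0.9467) = 2.5772.
m₀ = m_f × 2.5772 = 112,000 × 2.5772 = 288,646 kg.

initial mass ≈ 289000 kg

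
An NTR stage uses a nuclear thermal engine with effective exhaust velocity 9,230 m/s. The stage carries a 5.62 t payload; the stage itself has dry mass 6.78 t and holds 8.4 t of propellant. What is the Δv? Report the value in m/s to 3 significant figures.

Δv ≈ 4770 m/s

m₀ = payload + dry + propellant = 5.62 + 6.78 + 8.4 = 20.8 t.
m_f = payload + dry = 5.62 + 6.78 = 12.4 t.
From the ideal rocket equation, Δv = v_e · ln(m₀/m_f) = 9230.0 × ln(1.677) = 9230.0 × 0.5173 ≈ 4774.3 m/s.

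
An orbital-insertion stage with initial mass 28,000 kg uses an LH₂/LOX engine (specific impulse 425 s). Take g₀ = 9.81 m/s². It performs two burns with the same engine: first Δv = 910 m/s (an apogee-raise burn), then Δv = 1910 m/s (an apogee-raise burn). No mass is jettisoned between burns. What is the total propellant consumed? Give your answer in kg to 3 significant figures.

total propellant consumed ≈ 13800 kg

v_e = Isp · g₀ = 425 × 9.81 = 4169.2 m/s.
After the first burn: m = 28000 × exp(−910/4169.2) = 28000 × 0.80391 = 22,509.5 kg.
After the second burn: m = 22,509.5 × exp(−1910/4169.2) = 22,509.5 × 0.63247 = 14,236.6 kg.
Total propellant = m₀ − m_final = 28000 − 14,236.6 = 13,763.4 kg.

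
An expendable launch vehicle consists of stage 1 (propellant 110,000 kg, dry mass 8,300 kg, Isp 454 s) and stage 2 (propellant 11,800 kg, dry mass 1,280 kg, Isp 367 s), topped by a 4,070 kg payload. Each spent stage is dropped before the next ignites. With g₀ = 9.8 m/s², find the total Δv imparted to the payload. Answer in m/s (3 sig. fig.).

Ignition mass of stage 1 = 110,000+8,300 + 11,800+1,280 + 4,070 = 135,450 kg.
Stage 1: m₀ = 135,450 kg, m_f = 135,450 − 110,000 = 25,450 kg; Δv = 454×9.8×ln(5.322) = 4449.2×1.6719 ≈ 7439 m/s.
Stage 2: m₀ = 17,150 kg, m_f = 17,150 − 11,800 = 5,350 kg; Δv = 367×9.8×ln(3.206) = 3596.6×1.1649 ≈ 4190 m/s.
Total Δv = 7439 + 4190 = 11629 m/s.

Δv ≈ 11600 m/s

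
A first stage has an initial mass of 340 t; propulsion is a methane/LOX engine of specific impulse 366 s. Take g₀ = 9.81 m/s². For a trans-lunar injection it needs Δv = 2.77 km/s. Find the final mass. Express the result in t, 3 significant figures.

final mass ≈ 157 t

v_e = Isp · g₀ = 366 × 9.81 = 3590.5 m/s.
m₀/m_f = exp(Δv / v_e) = exp(2770 / 3590.5) = exp(0.7715) = 2.1630.
m_f = m₀ / 2.1630 = 340 / 2.1630 = 157.189 t.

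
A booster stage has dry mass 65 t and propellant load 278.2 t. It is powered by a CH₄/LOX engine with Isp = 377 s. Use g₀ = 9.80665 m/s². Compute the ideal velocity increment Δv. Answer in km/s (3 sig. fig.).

Δv ≈ 6.15 km/s

v_e = Isp · g₀ = 377 × 9.80665 = 3697.1 m/s.
m₀ = m_dry + m_prop = 65 + 278.2 = 343.2 t.
Δv = v_e · ln(m₀/m_f) = 3697.1 × ln(5.28) = 3697.1 × 1.6639 ≈ 6151.7 m/s.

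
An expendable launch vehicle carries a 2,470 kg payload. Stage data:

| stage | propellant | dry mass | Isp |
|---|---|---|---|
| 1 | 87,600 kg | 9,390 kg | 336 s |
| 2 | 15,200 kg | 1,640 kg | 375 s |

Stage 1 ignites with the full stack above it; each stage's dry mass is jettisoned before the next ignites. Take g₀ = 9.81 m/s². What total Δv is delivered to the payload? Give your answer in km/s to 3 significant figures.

Δv ≈ 10.3 km/s

Ignition mass of stage 1 = 87,600+9,390 + 15,200+1,640 + 2,470 = 116,300 kg.
Stage 1: m₀ = 116,300 kg, m_f = 116,300 − 87,600 = 28,700 kg; Δv = 336×9.81×ln(4.052) = 3296.2×1.3993 ≈ 4612 m/s.
Stage 2: m₀ = 19,310 kg, m_f = 19,310 − 15,200 = 4,110 kg; Δv = 375×9.81×ln(4.698) = 3678.8×1.5472 ≈ 5692 m/s.
Total Δv = 4612 + 5692 = 10304 m/s.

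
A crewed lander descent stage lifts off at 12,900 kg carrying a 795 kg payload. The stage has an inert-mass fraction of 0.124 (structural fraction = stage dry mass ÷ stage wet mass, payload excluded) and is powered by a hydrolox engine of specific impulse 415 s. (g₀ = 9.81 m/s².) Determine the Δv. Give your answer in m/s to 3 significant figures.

Stage wet mass = m₀ − payload = 12,900 − 795 = 12,105 kg.
Stage dry mass = ε × stage wet mass = 0.124 × 12,105 = 1,501.02 kg.
Burnout mass m_f = stage dry + payload = 1,501.02 + 795 = 2,296.02 kg.
v_e = Isp · g₀ = 415 × 9.81 = 4071.2 m/s.
Δv = v_e · ln(12,900/2,296.02) = 4071.2 × ln(5.618) = 4071.2 × 1.7261 ≈ 7027 m/s.

Δv ≈ 7030 m/s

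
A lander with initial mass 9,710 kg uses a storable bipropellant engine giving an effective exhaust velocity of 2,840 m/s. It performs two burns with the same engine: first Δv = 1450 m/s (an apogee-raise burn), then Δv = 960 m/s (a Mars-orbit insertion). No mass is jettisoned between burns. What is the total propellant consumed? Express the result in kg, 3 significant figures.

After the first burn: m = 9710 × exp(−1450/2840.0) = 9710 × 0.60016 = 5,827.55 kg.
After the second burn: m = 5,827.55 × exp(−960/2840.0) = 5,827.55 × 0.71318 = 4,156.09 kg.
Total propellant = m₀ − m_final = 9710 − 4,156.09 = 5,553.91 kg.

total propellant consumed ≈ 5550 kg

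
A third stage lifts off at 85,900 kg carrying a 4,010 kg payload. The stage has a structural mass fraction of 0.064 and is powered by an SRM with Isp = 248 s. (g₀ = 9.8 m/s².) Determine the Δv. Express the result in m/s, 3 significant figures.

Stage wet mass = m₀ − payload = 85,900 − 4,010 = 81,890 kg.
Stage dry mass = ε × stage wet mass = 0.064 × 81,890 = 5,240.96 kg.
Burnout mass m_f = stage dry + payload = 5,240.96 + 4,010 = 9,250.96 kg.
v_e = Isp · g₀ = 248 × 9.8 = 2430.4 m/s.
Rocket equation: Δv = v_e · ln(85,900/9,250.96) = 2430.4 × ln(9.286) = 2430.4 × 2.2285 ≈ 5416 m/s.

Δv ≈ 5420 m/s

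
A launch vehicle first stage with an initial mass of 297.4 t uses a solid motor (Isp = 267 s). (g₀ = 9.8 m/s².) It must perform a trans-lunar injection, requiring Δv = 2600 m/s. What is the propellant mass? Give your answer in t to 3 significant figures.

propellant mass ≈ 187 t

v_e = Isp · g₀ = 267 × 9.8 = 2616.6 m/s.
From the ideal rocket equation, m₀/m_f = exp(Δv / v_e) = exp(2600 / 2616.6) = exp(0.9937) = 2.7011.
m_f = 297.4 / 2.7011 = 110.103 t, so propellant = m₀ − m_f = 297.4 − 110.103 = 187.297 t.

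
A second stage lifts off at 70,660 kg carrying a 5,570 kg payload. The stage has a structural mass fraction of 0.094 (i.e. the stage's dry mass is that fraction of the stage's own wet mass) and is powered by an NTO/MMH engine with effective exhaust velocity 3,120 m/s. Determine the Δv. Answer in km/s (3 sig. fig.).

Stage wet mass = m₀ − payload = 70,660 − 5,570 = 65,090 kg.
Stage dry mass = ε × stage wet mass = 0.094 × 65,090 = 6,118.46 kg.
Burnout mass m_f = stage dry + payload = 6,118.46 + 5,570 = 11,688.46 kg.
Δv = v_e · ln(70,660/11,688.46) = 3120.0 × ln(6.045) = 3120.0 × 1.7993 ≈ 5614 m/s.

Δv ≈ 5.61 km/s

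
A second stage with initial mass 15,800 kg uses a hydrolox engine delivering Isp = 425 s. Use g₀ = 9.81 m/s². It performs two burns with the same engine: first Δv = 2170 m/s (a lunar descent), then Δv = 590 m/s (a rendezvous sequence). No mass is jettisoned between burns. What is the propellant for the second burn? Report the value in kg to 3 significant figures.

propellant for the second burn ≈ 1240 kg

v_e = Isp · g₀ = 425 × 9.81 = 4169.2 m/s.
After the first burn: m = 15800 × exp(−2170/4169.2) = 15800 × 0.59424 = 9,388.99 kg.
After the second burn: m = 9,388.99 × exp(−590/4169.2) = 9,388.99 × 0.86804 = 8,150.02 kg.
Second-burn propellant = 9,388.99 − 8,150.02 = 1,238.97 kg.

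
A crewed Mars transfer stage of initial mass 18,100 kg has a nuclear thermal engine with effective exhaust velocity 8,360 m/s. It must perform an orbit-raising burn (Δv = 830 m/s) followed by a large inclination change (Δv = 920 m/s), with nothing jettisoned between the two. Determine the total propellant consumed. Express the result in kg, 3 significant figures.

total propellant consumed ≈ 3420 kg

After the first burn: m = 18100 × exp(−830/8360.0) = 18100 × 0.90549 = 16,389.4 kg.
After the second burn: m = 16,389.4 × exp(−920/8360.0) = 16,389.4 × 0.89579 = 14,681.5 kg.
Total propellant = m₀ − m_final = 18100 − 14,681.5 = 3,418.5 kg.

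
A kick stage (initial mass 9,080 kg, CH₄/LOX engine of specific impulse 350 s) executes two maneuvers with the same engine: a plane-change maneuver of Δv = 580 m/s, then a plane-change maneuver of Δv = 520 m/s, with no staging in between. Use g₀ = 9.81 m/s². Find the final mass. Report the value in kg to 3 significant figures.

v_e = Isp · g₀ = 350 × 9.81 = 3433.5 m/s.
After the first burn: m = 9080 × exp(−580/3433.5) = 9080 × 0.84457 = 7,668.7 kg.
After the second burn: m = 7,668.7 × exp(−520/3433.5) = 7,668.7 × 0.85946 = 6,590.94 kg.

final mass ≈ 6590 kg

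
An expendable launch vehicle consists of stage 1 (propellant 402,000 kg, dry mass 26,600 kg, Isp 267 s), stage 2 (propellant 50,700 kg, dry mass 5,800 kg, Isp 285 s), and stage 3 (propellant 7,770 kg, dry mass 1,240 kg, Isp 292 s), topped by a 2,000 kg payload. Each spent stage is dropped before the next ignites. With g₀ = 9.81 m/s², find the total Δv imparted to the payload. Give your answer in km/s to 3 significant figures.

Ignition mass of stage 1 = 402,000+26,600 + 50,700+5,800 + 7,770+1,240 + 2,000 = 496,110 kg.
Stage 1: m₀ = 496,110 kg, m_f = 496,110 − 402,000 = 94,110 kg; Δv = 267×9.81×ln(5.272) = 2619.3×1.6623 ≈ 4354 m/s.
Stage 2: m₀ = 67,510 kg, m_f = 67,510 − 50,700 = 16,810 kg; Δv = 285×9.81×ln(4.016) = 2795.9×1.3903 ≈ 3887 m/s.
Stage 3: m₀ = 11,010 kg, m_f = 11,010 − 7,770 = 3,240 kg; Δv = 292×9.81×ln(3.398) = 2864.5×1.2232 ≈ 3504 m/s.
Total Δv = 4354 + 3887 + 3504 = 11745 m/s.

Δv ≈ 11.7 km/s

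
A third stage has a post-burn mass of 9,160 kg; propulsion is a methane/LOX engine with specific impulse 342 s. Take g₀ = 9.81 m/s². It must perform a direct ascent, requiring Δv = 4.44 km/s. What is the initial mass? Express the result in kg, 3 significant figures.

v_e = Isp · g₀ = 342 × 9.81 = 3355.0 m/s.
m₀/m_f = exp(Δv / v_e) = exp(4440 / 3355.0) = exp(1.3234) = 3.7561.
m₀ = m_f × 3.7561 = 9,160 × 3.7561 = 34,405.9 kg.

initial mass ≈ 34400 kg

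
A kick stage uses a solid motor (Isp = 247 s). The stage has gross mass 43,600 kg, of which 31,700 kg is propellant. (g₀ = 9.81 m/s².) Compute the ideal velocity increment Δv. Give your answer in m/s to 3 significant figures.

v_e = Isp · g₀ = 247 × 9.81 = 2423.1 m/s.
m_f = m₀ − m_prop = 43,600 − 31,700 = 11,900 kg.
Rocket equation: Δv = v_e · ln(m₀/m_f) = 2423.1 × ln(3.664) = 2423.1 × 1.2985 ≈ 3146.4 m/s.

Δv ≈ 3150 m/s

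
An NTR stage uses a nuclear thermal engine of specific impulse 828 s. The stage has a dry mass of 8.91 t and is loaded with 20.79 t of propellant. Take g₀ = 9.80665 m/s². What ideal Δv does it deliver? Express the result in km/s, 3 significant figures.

v_e = Isp · g₀ = 828 × 9.80665 = 8119.9 m/s.
m₀ = m_dry + m_prop = 8.91 + 20.79 = 29.7 t.
Using Δv = v_e ln(m₀/m_f): Δv = v_e · ln(m₀/m_f) = 8119.9 × ln(3.333) = 8119.9 × 1.2040 ≈ 9776.1 m/s.

Δv ≈ 9.78 km/s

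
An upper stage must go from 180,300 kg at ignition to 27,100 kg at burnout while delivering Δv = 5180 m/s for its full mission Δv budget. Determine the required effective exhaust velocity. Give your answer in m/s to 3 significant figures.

ln(m₀/m_f) = ln(180300/27100) = ln(6.653) = 1.8951.
Using Δv = v_e ln(m₀/m_f): v_e = Δv / ln(m₀/m_f) = 5180 / 1.8951 = 2733.4 m/s.

v_e ≈ 2730 m/s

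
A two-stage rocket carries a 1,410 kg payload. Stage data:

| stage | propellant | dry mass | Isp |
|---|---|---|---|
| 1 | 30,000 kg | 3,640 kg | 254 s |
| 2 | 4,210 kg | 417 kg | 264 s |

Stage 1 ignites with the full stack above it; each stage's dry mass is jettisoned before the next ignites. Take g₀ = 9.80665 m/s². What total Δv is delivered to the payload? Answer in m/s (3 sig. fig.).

Ignition mass of stage 1 = 30,000+3,640 + 4,210+417 + 1,410 = 39,677 kg.
Stage 1: m₀ = 39,677 kg, m_f = 39,677 − 30,000 = 9,677 kg; Δv = 254×9.80665×ln(4.1) = 2490.9×1.4110 ≈ 3515 m/s.
Stage 2: m₀ = 6,037 kg, m_f = 6,037 − 4,210 = 1,827 kg; Δv = 264×9.80665×ln(3.304) = 2589.0×1.1952 ≈ 3094 m/s.
Total Δv = 3515 + 3094 = 6609 m/s.

Δv ≈ 6610 m/s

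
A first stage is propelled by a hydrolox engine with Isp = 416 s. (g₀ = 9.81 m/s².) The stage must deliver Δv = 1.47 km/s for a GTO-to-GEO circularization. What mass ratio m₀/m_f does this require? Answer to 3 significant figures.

mass ratio ≈ 1.43

v_e = Isp · g₀ = 416 × 9.81 = 4081.0 m/s.
Using Δv = v_e ln(m₀/m_f): m₀/m_f = exp(Δv / v_e) = exp(1470 / 4081.0) = exp(0.3602) = 1.4336.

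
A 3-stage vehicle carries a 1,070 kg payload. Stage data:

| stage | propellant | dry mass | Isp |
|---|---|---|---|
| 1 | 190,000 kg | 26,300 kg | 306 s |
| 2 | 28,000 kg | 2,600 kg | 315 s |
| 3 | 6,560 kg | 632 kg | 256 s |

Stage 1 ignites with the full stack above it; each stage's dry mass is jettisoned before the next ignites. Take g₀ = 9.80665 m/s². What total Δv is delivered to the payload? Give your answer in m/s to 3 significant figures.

Δv ≈ 12000 m/s

Ignition mass of stage 1 = 190,000+26,300 + 28,000+2,600 + 6,560+632 + 1,070 = 255,162 kg.
Stage 1: m₀ = 255,162 kg, m_f = 255,162 − 190,000 = 65,162 kg; Δv = 306×9.80665×ln(3.916) = 3000.8×1.3650 ≈ 4096 m/s.
Stage 2: m₀ = 38,862 kg, m_f = 38,862 − 28,000 = 10,862 kg; Δv = 315×9.80665×ln(3.578) = 3089.1×1.2747 ≈ 3938 m/s.
Stage 3: m₀ = 8,262 kg, m_f = 8,262 − 6,560 = 1,702 kg; Δv = 256×9.80665×ln(4.854) = 2510.5×1.5799 ≈ 3966 m/s.
Total Δv = 4096 + 3938 + 3966 = 12000 m/s.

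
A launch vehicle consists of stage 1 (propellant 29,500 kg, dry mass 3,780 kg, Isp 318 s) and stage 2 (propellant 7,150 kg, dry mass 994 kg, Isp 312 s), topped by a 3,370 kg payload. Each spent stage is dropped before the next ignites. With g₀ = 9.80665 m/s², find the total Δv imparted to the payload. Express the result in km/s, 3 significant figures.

Δv ≈ 6.32 km/s

Ignition mass of stage 1 = 29,500+3,780 + 7,150+994 + 3,370 = 44,794 kg.
Stage 1: m₀ = 44,794 kg, m_f = 44,794 − 29,500 = 15,294 kg; Δv = 318×9.80665×ln(2.929) = 3118.5×1.0746 ≈ 3351 m/s.
Stage 2: m₀ = 11,514 kg, m_f = 11,514 − 7,150 = 4,364 kg; Δv = 312×9.80665×ln(2.638) = 3059.7×0.9702 ≈ 2968 m/s.
Total Δv = 3351 + 2968 = 6319 m/s.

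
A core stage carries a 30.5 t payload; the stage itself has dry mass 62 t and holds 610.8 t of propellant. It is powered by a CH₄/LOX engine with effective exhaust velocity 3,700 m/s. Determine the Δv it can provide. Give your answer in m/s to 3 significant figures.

Δv ≈ 7510 m/s

m₀ = payload + dry + propellant = 30.5 + 62 + 610.8 = 703.3 t.
m_f = payload + dry = 30.5 + 62 = 92.5 t.
Δv = v_e · ln(m₀/m_f) = 3700.0 × ln(7.603) = 3700.0 × 2.0286 ≈ 7505.7 m/s.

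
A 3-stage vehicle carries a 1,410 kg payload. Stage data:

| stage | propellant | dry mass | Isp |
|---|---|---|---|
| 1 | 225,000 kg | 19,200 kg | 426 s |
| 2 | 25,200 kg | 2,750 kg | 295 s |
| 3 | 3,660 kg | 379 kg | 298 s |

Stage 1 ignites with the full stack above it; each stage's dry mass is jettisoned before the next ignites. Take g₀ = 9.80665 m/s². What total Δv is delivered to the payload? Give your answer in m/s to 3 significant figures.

Ignition mass of stage 1 = 225,000+19,200 + 25,200+2,750 + 3,660+379 + 1,410 = 277,599 kg.
Stage 1: m₀ = 277,599 kg, m_f = 277,599 − 225,000 = 52,599 kg; Δv = 426×9.80665×ln(5.278) = 4177.6×1.6635 ≈ 6949 m/s.
Stage 2: m₀ = 33,399 kg, m_f = 33,399 − 25,200 = 8,199 kg; Δv = 295×9.80665×ln(4.074) = 2893.0×1.4045 ≈ 4063 m/s.
Stage 3: m₀ = 5,449 kg, m_f = 5,449 − 3,660 = 1,789 kg; Δv = 298×9.80665×ln(3.046) = 2922.4×1.1138 ≈ 3255 m/s.
Total Δv = 6949 + 4063 + 3255 = 14267 m/s.

Δv ≈ 14300 m/s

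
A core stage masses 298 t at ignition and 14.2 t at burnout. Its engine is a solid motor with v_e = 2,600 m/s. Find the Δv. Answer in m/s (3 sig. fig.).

From the ideal rocket equation, Δv = v_e · ln(m₀/m_f) = 2600.0 × ln(20.99) = 2600.0 × 3.0439 ≈ 7914.0 m/s.

Δv ≈ 7910 m/s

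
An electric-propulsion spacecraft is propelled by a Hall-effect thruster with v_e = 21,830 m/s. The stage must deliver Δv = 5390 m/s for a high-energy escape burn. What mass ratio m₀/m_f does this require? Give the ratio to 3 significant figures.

Using Δv = v_e ln(m₀/m_f): m₀/m_f = exp(Δv / v_e) = exp(5390 / 21830.0) = exp(0.2469) = 1.2801.

mass ratio ≈ 1.28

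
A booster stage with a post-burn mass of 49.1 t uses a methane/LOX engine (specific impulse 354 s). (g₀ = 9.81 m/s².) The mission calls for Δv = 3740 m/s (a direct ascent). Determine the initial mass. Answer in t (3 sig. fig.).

initial mass ≈ 144 t

v_e = Isp · g₀ = 354 × 9.81 = 3472.7 m/s.
m₀/m_f = exp(Δv / v_e) = exp(3740 / 3472.7) = exp(1.0770) = 2.9357.
m₀ = m_f × 2.9357 = 49.1 × 2.9357 = 144.143 t.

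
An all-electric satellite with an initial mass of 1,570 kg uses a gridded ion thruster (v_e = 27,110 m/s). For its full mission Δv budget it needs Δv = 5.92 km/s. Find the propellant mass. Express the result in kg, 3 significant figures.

m₀/m_f = exp(Δv / v_e) = exp(5920 / 27110.0) = exp(0.2184) = 1.2440.
m_f = 1,570 / 1.2440 = 1,262.06 kg, so propellant = m₀ − m_f = 1,570 − 1,262.06 = 307.94 kg.

propellant mass ≈ 308 kg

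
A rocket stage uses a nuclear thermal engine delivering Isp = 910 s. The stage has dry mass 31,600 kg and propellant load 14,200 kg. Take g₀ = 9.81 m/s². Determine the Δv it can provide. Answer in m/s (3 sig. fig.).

Δv ≈ 3310 m/s

v_e = Isp · g₀ = 910 × 9.81 = 8927.1 m/s.
m₀ = m_dry + m_prop = 31,600 + 14,200 = 45,800 kg.
Δv = v_e · ln(m₀/m_f) = 8927.1 × ln(1.449) = 8927.1 × 0.3711 ≈ 3313.1 m/s.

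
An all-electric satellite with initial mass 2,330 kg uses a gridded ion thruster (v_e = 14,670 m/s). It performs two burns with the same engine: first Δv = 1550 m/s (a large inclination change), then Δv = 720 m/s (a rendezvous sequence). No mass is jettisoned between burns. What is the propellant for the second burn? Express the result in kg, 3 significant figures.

After the first burn: m = 2330 × exp(−1550/14670.0) = 2330 × 0.89973 = 2,096.37 kg.
After the second burn: m = 2,096.37 × exp(−720/14670.0) = 2,096.37 × 0.95211 = 1,995.97 kg.
Second-burn propellant = 2,096.37 − 1,995.97 = 100.4 kg.

propellant for the second burn ≈ 100 kg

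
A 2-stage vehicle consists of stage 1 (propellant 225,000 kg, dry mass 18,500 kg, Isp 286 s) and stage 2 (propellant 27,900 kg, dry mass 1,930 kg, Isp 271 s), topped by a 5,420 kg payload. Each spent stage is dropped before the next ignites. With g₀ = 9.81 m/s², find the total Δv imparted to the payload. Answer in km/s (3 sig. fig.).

Δv ≈ 8.79 km/s

Ignition mass of stage 1 = 225,000+18,500 + 27,900+1,930 + 5,420 = 278,750 kg.
Stage 1: m₀ = 278,750 kg, m_f = 278,750 − 225,000 = 53,750 kg; Δv = 286×9.81×ln(5.186) = 2805.7×1.6460 ≈ 4618 m/s.
Stage 2: m₀ = 35,250 kg, m_f = 35,250 − 27,900 = 7,350 kg; Δv = 271×9.81×ln(4.796) = 2658.5×1.5678 ≈ 4168 m/s.
Total Δv = 4618 + 4168 = 8786 m/s.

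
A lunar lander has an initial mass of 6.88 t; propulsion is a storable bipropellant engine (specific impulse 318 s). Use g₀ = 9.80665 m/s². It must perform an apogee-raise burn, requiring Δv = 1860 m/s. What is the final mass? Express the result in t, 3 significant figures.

v_e = Isp · g₀ = 318 × 9.80665 = 3118.5 m/s.
m₀/m_f = exp(Δv / v_e) = exp(1860 / 3118.5) = exp(0.5964) = 1.8156.
m_f = m₀ / 1.8156 = 6.88 / 1.8156 = 3.78938 t.

final mass ≈ 3.79 t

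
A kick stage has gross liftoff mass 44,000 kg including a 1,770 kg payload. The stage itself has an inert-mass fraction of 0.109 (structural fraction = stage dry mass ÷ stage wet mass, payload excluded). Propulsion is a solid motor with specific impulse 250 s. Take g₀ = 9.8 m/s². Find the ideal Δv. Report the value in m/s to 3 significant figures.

Stage wet mass = m₀ − payload = 44,000 − 1,770 = 42,230 kg.
Stage dry mass = ε × stage wet mass = 0.109 × 42,230 = 4,603.07 kg.
Burnout mass m_f = stage dry + payload = 4,603.07 + 1,770 = 6,373.07 kg.
v_e = Isp · g₀ = 250 × 9.8 = 2450.0 m/s.
Rocket equation: Δv = v_e · ln(44,000/6,373.07) = 2450.0 × ln(6.904) = 2450.0 × 1.9321 ≈ 4734 m/s.

Δv ≈ 4730 m/s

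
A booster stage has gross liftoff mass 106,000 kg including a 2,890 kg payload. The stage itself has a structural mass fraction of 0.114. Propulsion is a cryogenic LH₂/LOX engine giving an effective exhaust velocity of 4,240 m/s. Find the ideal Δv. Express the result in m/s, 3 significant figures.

Stage wet mass = m₀ − payload = 106,000 − 2,890 = 103,110 kg.
Stage dry mass = ε × stage wet mass = 0.114 × 103,110 = 11,754.5 kg.
Burnout mass m_f = stage dry + payload = 11,754.5 + 2,890 = 14,644.5 kg.
Rocket equation: Δv = v_e · ln(106,000/14,644.5) = 4240.0 × ln(7.238) = 4240.0 × 1.9794 ≈ 8393 m/s.

Δv ≈ 8390 m/s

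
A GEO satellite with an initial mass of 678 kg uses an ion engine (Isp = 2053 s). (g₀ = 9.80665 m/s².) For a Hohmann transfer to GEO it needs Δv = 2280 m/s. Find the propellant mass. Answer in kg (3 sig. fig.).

propellant mass ≈ 72.6 kg

v_e = Isp · g₀ = 2053 × 9.80665 = 20133.1 m/s.
By the Tsiolkovsky rocket equation, m₀/m_f = exp(Δv / v_e) = exp(2280 / 20133.1) = exp(0.1132) = 1.1199.
m_f = 678 / 1.1199 = 605.411 kg, so propellant = m₀ − m_f = 678 − 605.411 = 72.589 kg.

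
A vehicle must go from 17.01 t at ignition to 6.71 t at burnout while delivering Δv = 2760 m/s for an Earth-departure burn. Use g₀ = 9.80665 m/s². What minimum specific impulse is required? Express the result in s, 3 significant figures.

ln(m₀/m_f) = ln(17010/6710) = ln(2.535) = 0.9302.
v_e = Δv / ln(m₀/m_f) = 2760 / 0.9302 = 2967.1 m/s.
Isp = v_e / g₀ = 2967.1 / 9.80665 = 302.6 s.

Isp ≈ 303 s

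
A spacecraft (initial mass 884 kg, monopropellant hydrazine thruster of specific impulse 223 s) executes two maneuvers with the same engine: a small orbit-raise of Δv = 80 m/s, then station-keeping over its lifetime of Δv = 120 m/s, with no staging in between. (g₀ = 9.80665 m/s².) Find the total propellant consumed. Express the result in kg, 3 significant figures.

v_e = Isp · g₀ = 223 × 9.80665 = 2186.9 m/s.
After the first burn: m = 884 × exp(−80/2186.9) = 884 × 0.96408 = 852.247 kg.
After the second burn: m = 852.247 × exp(−120/2186.9) = 852.247 × 0.94661 = 806.746 kg.
Total propellant = m₀ − m_final = 884 − 806.746 = 77.254 kg.

total propellant consumed ≈ 77.3 kg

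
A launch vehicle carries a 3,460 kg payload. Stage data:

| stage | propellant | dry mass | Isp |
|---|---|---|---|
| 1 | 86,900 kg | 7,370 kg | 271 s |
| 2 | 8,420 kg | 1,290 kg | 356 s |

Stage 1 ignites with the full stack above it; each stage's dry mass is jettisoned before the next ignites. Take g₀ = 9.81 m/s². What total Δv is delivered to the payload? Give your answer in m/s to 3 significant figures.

Ignition mass of stage 1 = 86,900+7,370 + 8,420+1,290 + 3,460 = 107,440 kg.
Stage 1: m₀ = 107,440 kg, m_f = 107,440 − 86,900 = 20,540 kg; Δv = 271×9.81×ln(5.231) = 2658.5×1.6546 ≈ 4399 m/s.
Stage 2: m₀ = 13,170 kg, m_f = 13,170 − 8,420 = 4,750 kg; Δv = 356×9.81×ln(2.773) = 3492.4×1.0198 ≈ 3561 m/s.
Total Δv = 4399 + 3561 = 7960 m/s.

Δv ≈ 7960 m/s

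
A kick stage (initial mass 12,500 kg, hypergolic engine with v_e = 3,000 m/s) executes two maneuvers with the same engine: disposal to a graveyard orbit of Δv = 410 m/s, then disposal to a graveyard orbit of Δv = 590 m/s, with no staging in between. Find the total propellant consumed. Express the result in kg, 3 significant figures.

total propellant consumed ≈ 3540 kg

After the first burn: m = 12500 × exp(−410/3000.0) = 12500 × 0.87226 = 10,903.3 kg.
After the second burn: m = 10,903.3 × exp(−590/3000.0) = 10,903.3 × 0.82146 = 8,956.62 kg.
Total propellant = m₀ − m_final = 12500 − 8,956.62 = 3,543.38 kg.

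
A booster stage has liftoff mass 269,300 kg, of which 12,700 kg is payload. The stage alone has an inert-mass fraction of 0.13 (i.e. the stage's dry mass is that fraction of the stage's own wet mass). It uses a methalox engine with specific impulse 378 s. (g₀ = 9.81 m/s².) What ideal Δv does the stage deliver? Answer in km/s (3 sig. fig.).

Stage wet mass = m₀ − payload = 269,300 − 12,700 = 256,600 kg.
Stage dry mass = ε × stage wet mass = 0.13 × 256,600 = 33,358 kg.
Burnout mass m_f = stage dry + payload = 33,358 + 12,700 = 46,058 kg.
v_e = Isp · g₀ = 378 × 9.81 = 3708.2 m/s.
From the ideal rocket equation, Δv = v_e · ln(269,300/46,058) = 3708.2 × ln(5.847) = 3708.2 × 1.7659 ≈ 6548 m/s.

Δv ≈ 6.55 km/s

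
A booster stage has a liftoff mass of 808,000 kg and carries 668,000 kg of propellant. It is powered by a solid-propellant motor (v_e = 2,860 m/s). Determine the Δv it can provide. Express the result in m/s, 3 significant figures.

Δv ≈ 5010 m/s

m_f = m₀ − m_prop = 808,000 − 668,000 = 140,000 kg.
Using Δv = v_e ln(m₀/m_f): Δv = v_e · ln(m₀/m_f) = 2860.0 × ln(5.771) = 2860.0 × 1.7529 ≈ 5013.4 m/s.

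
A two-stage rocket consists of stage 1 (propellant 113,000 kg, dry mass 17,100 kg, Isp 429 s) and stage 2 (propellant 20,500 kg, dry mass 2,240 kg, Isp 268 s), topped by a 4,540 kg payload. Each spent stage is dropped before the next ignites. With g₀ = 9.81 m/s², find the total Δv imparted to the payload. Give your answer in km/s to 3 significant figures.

Ignition mass of stage 1 = 113,000+17,100 + 20,500+2,240 + 4,540 = 157,380 kg.
Stage 1: m₀ = 157,380 kg, m_f = 157,380 − 113,000 = 44,380 kg; Δv = 429×9.81×ln(3.546) = 4208.5×1.2659 ≈ 5327 m/s.
Stage 2: m₀ = 27,280 kg, m_f = 27,280 − 20,500 = 6,780 kg; Δv = 268×9.81×ln(4.024) = 2629.1×1.3922 ≈ 3660 m/s.
Total Δv = 5327 + 3660 = 8987 m/s.

Δv ≈ 8.99 km/s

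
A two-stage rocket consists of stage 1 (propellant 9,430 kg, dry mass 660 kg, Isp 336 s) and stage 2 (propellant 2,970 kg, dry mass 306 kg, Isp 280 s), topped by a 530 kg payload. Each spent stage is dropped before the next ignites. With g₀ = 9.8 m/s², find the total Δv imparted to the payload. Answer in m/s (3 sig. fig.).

Δv ≈ 7900 m/s

Ignition mass of stage 1 = 9,430+660 + 2,970+306 + 530 = 13,896 kg.
Stage 1: m₀ = 13,896 kg, m_f = 13,896 − 9,430 = 4,466 kg; Δv = 336×9.8×ln(3.112) = 3292.8×1.1351 ≈ 3738 m/s.
Stage 2: m₀ = 3,806 kg, m_f = 3,806 − 2,970 = 836 kg; Δv = 280×9.8×ln(4.553) = 2744.0×1.5157 ≈ 4159 m/s.
Total Δv = 3738 + 4159 = 7897 m/s.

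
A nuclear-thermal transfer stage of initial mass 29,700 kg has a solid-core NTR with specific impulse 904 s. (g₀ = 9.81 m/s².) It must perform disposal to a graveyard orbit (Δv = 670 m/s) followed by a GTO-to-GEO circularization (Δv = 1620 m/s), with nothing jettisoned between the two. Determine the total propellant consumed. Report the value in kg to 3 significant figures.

v_e = Isp · g₀ = 904 × 9.81 = 8868.2 m/s.
After the first burn: m = 29700 × exp(−670/8868.2) = 29700 × 0.92723 = 27,538.7 kg.
After the second burn: m = 27,538.7 × exp(−1620/8868.2) = 27,538.7 × 0.83304 = 22,940.8 kg.
Total propellant = m₀ − m_final = 29700 − 22,940.8 = 6,759.2 kg.

total propellant consumed ≈ 6760 kg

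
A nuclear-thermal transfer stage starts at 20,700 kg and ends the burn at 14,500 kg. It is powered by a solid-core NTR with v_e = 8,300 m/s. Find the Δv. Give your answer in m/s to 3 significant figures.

Δv ≈ 2950 m/s

Δv = v_e · ln(m₀/m_f) = 8300.0 × ln(1.428) = 8300.0 × 0.3560 ≈ 2954.7 m/s.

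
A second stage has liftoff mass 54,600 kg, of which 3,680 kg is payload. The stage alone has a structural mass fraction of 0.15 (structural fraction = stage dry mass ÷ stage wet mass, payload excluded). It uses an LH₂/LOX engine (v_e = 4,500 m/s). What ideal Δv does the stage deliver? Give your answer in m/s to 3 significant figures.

Δv ≈ 7080 m/s

Stage wet mass = m₀ − payload = 54,600 − 3,680 = 50,920 kg.
Stage dry mass = ε × stage wet mass = 0.15 × 50,920 = 7,638 kg.
Burnout mass m_f = stage dry + payload = 7,638 + 3,680 = 11,318 kg.
Rocket equation: Δv = v_e · ln(54,600/11,318) = 4500.0 × ln(4.824) = 4500.0 × 1.5736 ≈ 7081 m/s.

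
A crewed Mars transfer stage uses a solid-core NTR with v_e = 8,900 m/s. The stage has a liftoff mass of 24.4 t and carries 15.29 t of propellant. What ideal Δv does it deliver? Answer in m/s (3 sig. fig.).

Δv ≈ 8770 m/s

m_f = m₀ − m_prop = 24.4 − 15.29 = 9.11 t.
Δv = v_e · ln(m₀/m_f) = 8900.0 × ln(2.678) = 8900.0 × 0.9852 ≈ 8768.4 m/s.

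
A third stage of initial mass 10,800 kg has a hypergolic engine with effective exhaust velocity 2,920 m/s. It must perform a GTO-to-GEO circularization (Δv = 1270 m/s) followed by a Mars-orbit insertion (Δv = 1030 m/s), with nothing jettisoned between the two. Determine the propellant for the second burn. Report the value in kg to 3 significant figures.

After the first burn: m = 10800 × exp(−1270/2920.0) = 10800 × 0.64731 = 6,990.95 kg.
After the second burn: m = 6,990.95 × exp(−1030/2920.0) = 6,990.95 × 0.70276 = 4,912.96 kg.
Second-burn propellant = 6,990.95 − 4,912.96 = 2,077.99 kg.

propellant for the second burn ≈ 2080 kg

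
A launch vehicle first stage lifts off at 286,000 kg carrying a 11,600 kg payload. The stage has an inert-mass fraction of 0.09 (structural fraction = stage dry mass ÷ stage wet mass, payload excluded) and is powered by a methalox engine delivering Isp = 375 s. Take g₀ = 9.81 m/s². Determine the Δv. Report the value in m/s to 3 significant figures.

Stage wet mass = m₀ − payload = 286,000 − 11,600 = 274,400 kg.
Stage dry mass = ε × stage wet mass = 0.09 × 274,400 = 24,696 kg.
Burnout mass m_f = stage dry + payload = 24,696 + 11,600 = 36,296 kg.
v_e = Isp · g₀ = 375 × 9.81 = 3678.8 m/s.
Using Δv = v_e ln(m₀/m_f): Δv = v_e · ln(286,000/36,296) = 3678.8 × ln(7.88) = 3678.8 × 2.0643 ≈ 7594 m/s.

Δv ≈ 7590 m/s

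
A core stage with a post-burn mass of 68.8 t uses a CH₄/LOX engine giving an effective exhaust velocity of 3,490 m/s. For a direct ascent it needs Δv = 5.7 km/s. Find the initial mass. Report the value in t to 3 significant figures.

m₀/m_f = exp(Δv / v_e) = exp(5700 / 3490.0) = exp(1.6332) = 5.1204.
m₀ = m_f × 5.1204 = 68.8 × 5.1204 = 352.284 t.

initial mass ≈ 352 t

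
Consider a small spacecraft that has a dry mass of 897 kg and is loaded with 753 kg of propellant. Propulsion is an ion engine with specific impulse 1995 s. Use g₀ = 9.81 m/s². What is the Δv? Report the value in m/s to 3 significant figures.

v_e = Isp · g₀ = 1995 × 9.81 = 19571.0 m/s.
m₀ = m_dry + m_prop = 897 + 753 = 1,650 kg.
Δv = v_e · ln(m₀/m_f) = 19571.0 × ln(1.839) = 19571.0 × 0.6095 ≈ 11928.0 m/s.

Δv ≈ 11900 m/s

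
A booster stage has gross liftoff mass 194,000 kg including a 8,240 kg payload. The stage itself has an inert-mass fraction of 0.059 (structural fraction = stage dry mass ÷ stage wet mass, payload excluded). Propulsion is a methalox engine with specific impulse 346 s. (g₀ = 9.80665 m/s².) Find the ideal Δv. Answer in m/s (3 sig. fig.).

Stage wet mass = m₀ − payload = 194,000 − 8,240 = 185,760 kg.
Stage dry mass = ε × stage wet mass = 0.059 × 185,760 = 10,959.8 kg.
Burnout mass m_f = stage dry + payload = 10,959.8 + 8,240 = 19,199.8 kg.
v_e = Isp · g₀ = 346 × 9.80665 = 3393.1 m/s.
By the Tsiolkovsky rocket equation, Δv = v_e · ln(194,000/19,199.8) = 3393.1 × ln(10.1) = 3393.1 × 2.3130 ≈ 7848 m/s.

Δv ≈ 7850 m/s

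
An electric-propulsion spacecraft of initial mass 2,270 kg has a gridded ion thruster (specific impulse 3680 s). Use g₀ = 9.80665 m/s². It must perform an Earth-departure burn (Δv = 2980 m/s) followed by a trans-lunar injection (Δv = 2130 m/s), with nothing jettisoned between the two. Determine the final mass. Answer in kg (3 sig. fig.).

final mass ≈ 1970 kg

v_e = Isp · g₀ = 3680 × 9.80665 = 36088.5 m/s.
After the first burn: m = 2270 × exp(−2980/36088.5) = 2270 × 0.92074 = 2,090.08 kg.
After the second burn: m = 2,090.08 × exp(−2130/36088.5) = 2,090.08 × 0.94269 = 1,970.3 kg.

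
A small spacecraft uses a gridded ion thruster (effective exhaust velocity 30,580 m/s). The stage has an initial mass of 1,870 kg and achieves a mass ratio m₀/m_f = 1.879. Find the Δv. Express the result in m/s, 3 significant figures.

Δv = v_e · ln(1.879) = 30580.0 × 0.6307 ≈ 19288.0 m/s.

Δv ≈ 19300 m/s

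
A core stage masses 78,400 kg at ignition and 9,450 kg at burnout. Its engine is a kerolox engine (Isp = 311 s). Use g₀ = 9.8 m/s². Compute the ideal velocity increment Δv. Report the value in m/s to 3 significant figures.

v_e = Isp · g₀ = 311 × 9.8 = 3047.8 m/s.
From the ideal rocket equation, Δv = v_e · ln(m₀/m_f) = 3047.8 × ln(8.296) = 3047.8 × 2.1158 ≈ 6448.6 m/s.

Δv ≈ 6450 m/s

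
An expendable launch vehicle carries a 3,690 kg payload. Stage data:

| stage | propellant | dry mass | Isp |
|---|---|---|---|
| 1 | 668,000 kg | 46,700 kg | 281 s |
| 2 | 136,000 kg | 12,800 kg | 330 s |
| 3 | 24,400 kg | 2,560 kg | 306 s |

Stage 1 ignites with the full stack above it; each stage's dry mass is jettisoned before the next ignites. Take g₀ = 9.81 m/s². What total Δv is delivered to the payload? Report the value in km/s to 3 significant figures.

Ignition mass of stage 1 = 668,000+46,700 + 136,000+12,800 + 24,400+2,560 + 3,690 = 894,150 kg.
Stage 1: m₀ = 894,150 kg, m_f = 894,150 − 668,000 = 226,150 kg; Δv = 281×9.81×ln(3.954) = 2756.6×1.3747 ≈ 3789 m/s.
Stage 2: m₀ = 179,450 kg, m_f = 179,450 − 136,000 = 43,450 kg; Δv = 330×9.81×ln(4.13) = 3237.3×1.4183 ≈ 4591 m/s.
Stage 3: m₀ = 30,650 kg, m_f = 30,650 − 24,400 = 6,250 kg; Δv = 306×9.81×ln(4.904) = 3001.9×1.5901 ≈ 4773 m/s.
Total Δv = 3789 + 4591 + 4773 = 13153 m/s.

Δv ≈ 13.2 km/s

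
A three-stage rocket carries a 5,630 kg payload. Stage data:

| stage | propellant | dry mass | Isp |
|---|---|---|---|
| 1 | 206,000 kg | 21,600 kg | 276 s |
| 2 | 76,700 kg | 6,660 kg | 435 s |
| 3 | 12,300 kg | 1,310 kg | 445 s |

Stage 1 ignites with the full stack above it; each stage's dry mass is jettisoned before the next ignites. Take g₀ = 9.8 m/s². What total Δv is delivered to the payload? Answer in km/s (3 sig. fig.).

Δv ≈ 13.0 km/s

Ignition mass of stage 1 = 206,000+21,600 + 76,700+6,660 + 12,300+1,310 + 5,630 = 330,200 kg.
Stage 1: m₀ = 330,200 kg, m_f = 330,200 − 206,000 = 124,200 kg; Δv = 276×9.8×ln(2.659) = 2704.8×0.9778 ≈ 2645 m/s.
Stage 2: m₀ = 102,600 kg, m_f = 102,600 − 76,700 = 25,900 kg; Δv = 435×9.8×ln(3.961) = 4263.0×1.3766 ≈ 5868 m/s.
Stage 3: m₀ = 19,240 kg, m_f = 19,240 − 12,300 = 6,940 kg; Δv = 445×9.8×ln(2.772) = 4361.0×1.0197 ≈ 4447 m/s.
Total Δv = 2645 + 5868 + 4447 = 12960 m/s.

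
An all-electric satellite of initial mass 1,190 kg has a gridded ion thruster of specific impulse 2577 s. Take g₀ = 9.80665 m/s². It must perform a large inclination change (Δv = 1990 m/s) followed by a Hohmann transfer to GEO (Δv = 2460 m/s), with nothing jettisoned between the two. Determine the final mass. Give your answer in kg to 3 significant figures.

final mass ≈ 998 kg

v_e = Isp · g₀ = 2577 × 9.80665 = 25271.7 m/s.
After the first burn: m = 1190 × exp(−1990/25271.7) = 1190 × 0.92428 = 1,099.89 kg.
After the second burn: m = 1,099.89 × exp(−2460/25271.7) = 1,099.89 × 0.90725 = 997.875 kg.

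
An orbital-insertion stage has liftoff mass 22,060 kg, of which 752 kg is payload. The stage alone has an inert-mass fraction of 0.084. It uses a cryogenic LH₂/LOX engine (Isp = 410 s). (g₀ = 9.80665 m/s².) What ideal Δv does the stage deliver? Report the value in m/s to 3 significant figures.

Stage wet mass = m₀ − payload = 22,060 − 752 = 21,308 kg.
Stage dry mass = ε × stage wet mass = 0.084 × 21,308 = 1,789.87 kg.
Burnout mass m_f = stage dry + payload = 1,789.87 + 752 = 2,541.87 kg.
v_e = Isp · g₀ = 410 × 9.80665 = 4020.7 m/s.
By the Tsiolkovsky rocket equation, Δv = v_e · ln(22,060/2,541.87) = 4020.7 × ln(8.679) = 4020.7 × 2.1609 ≈ 8688 m/s.

Δv ≈ 8690 m/s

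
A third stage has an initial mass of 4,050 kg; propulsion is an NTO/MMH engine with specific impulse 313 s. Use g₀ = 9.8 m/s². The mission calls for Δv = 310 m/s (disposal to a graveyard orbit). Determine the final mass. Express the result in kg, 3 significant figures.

final mass ≈ 3660 kg

v_e = Isp · g₀ = 313 × 9.8 = 3067.4 m/s.
m₀/m_f = exp(Δv / v_e) = exp(310 / 3067.4) = exp(0.1011) = 1.1063.
m_f = m₀ / 1.1063 = 4,050 / 1.1063 = 3,660.85 kg.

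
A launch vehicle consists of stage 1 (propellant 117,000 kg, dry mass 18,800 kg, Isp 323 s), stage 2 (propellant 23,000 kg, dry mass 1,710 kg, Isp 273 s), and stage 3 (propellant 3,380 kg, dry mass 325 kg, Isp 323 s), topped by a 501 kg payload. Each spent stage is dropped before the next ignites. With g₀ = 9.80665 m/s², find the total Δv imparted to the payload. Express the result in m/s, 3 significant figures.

Ignition mass of stage 1 = 117,000+18,800 + 23,000+1,710 + 3,380+325 + 501 = 164,716 kg.
Stage 1: m₀ = 164,716 kg, m_f = 164,716 − 117,000 = 47,716 kg; Δv = 323×9.80665×ln(3.452) = 3167.5×1.2390 ≈ 3924 m/s.
Stage 2: m₀ = 28,916 kg, m_f = 28,916 − 23,000 = 5,916 kg; Δv = 273×9.80665×ln(4.888) = 2677.2×1.5867 ≈ 4248 m/s.
Stage 3: m₀ = 4,206 kg, m_f = 4,206 − 3,380 = 826 kg; Δv = 323×9.80665×ln(5.092) = 3167.5×1.6277 ≈ 5156 m/s.
Total Δv = 3924 + 4248 + 5156 = 13328 m/s.

Δv ≈ 13300 m/s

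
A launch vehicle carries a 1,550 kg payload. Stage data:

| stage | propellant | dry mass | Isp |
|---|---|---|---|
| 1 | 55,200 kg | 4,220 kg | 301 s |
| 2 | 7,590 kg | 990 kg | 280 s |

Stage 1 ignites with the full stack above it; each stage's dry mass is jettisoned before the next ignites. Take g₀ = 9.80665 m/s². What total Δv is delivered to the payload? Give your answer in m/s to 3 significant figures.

Ignition mass of stage 1 = 55,200+4,220 + 7,590+990 + 1,550 = 69,550 kg.
Stage 1: m₀ = 69,550 kg, m_f = 69,550 − 55,200 = 14,350 kg; Δv = 301×9.80665×ln(4.847) = 2951.8×1.5783 ≈ 4659 m/s.
Stage 2: m₀ = 10,130 kg, m_f = 10,130 − 7,590 = 2,540 kg; Δv = 280×9.80665×ln(3.988) = 2745.9×1.3833 ≈ 3798 m/s.
Total Δv = 4659 + 3798 = 8457 m/s.

Δv ≈ 8460 m/s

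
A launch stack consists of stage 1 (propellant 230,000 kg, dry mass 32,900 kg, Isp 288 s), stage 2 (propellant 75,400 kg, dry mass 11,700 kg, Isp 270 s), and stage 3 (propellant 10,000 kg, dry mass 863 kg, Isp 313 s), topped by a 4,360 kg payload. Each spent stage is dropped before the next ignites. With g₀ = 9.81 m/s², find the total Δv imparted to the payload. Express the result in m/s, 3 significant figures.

Δv ≈ 9630 m/s

Ignition mass of stage 1 = 230,000+32,900 + 75,400+11,700 + 10,000+863 + 4,360 = 365,223 kg.
Stage 1: m₀ = 365,223 kg, m_f = 365,223 − 230,000 = 135,223 kg; Δv = 288×9.81×ln(2.701) = 2825.3×0.9936 ≈ 2807 m/s.
Stage 2: m₀ = 102,323 kg, m_f = 102,323 − 75,400 = 26,923 kg; Δv = 270×9.81×ln(3.801) = 2648.7×1.3352 ≈ 3536 m/s.
Stage 3: m₀ = 15,223 kg, m_f = 15,223 − 10,000 = 5,223 kg; Δv = 313×9.81×ln(2.915) = 3070.5×1.0697 ≈ 3285 m/s.
Total Δv = 2807 + 3536 + 3285 = 9628 m/s.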